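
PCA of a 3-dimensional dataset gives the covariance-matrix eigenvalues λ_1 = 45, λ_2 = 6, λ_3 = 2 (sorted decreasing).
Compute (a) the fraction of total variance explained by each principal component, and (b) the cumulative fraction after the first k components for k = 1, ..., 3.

Step 1 — total variance = trace(Sigma) = Σ λ_i = 45 + 6 + 2 = 53.

Step 2 — fraction explained by component i = λ_i / Σ λ:
  PC1: 45/53 = 0.8491
  PC2: 6/53 = 0.1132
  PC3: 2/53 = 0.0377

Step 3 — cumulative fraction after k components = (λ_1 + ... + λ_k) / Σ λ:
  k = 1: 45/53 = 0.8491
  k = 2: (45 + 6)/53 = 51/53 = 0.9623
  k = 3: (45 + 6 + 2)/53 = 53/53 = 1

Summary (fraction, with percent):

explained: PC1 0.8491 (84.91%), PC2 0.1132 (11.32%), PC3 0.0377 (3.77%);  cumulative: 0.8491, 0.9623, 1


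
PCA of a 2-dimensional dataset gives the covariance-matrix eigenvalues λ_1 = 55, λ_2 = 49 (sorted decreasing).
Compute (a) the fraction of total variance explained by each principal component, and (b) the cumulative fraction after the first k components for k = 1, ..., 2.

Step 1 — total variance = trace(Sigma) = Σ λ_i = 55 + 49 = 104.

Step 2 — fraction explained by component i = λ_i / Σ λ:
  PC1: 55/104 = 0.5288
  PC2: 49/104 = 0.4712

Step 3 — cumulative fraction after k components = (λ_1 + ... + λ_k) / Σ λ:
  k = 1: 55/104 = 0.5288
  k = 2: (55 + 49)/104 = 104/104 = 1

Summary (fraction, with percent):

explained: PC1 0.5288 (52.88%), PC2 0.4712 (47.12%);  cumulative: 0.5288, 1


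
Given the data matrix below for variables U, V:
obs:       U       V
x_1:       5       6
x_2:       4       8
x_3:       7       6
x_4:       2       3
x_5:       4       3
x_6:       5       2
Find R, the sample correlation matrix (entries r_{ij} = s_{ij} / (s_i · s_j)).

Step 1 — column means:
  mean(U) = (5 + 4 + 7 + 2 + 4 + 5) / 6 = 27/6 = 4.5
  mean(V) = (6 + 8 + 6 + 3 + 3 + 2) / 6 = 28/6 = 4.6667

Step 2 — sample variances and covariances s[i,j] = (1/(n-1)) · Σ_k (x_{k,i} - mean_i) · (x_{k,j} - mean_j), with n-1 = 5:
  s[U,U] = ((0.5)·(0.5) + (-0.5)·(-0.5) + (2.5)·(2.5) + (-2.5)·(-2.5) + (-0.5)·(-0.5) + (0.5)·(0.5)) / 5 = 13.5/5 = 2.7
  s[U,V] = ((0.5)·(1.3333) + (-0.5)·(3.3333) + (2.5)·(1.3333) + (-2.5)·(-1.6667) + (-0.5)·(-1.6667) + (0.5)·(-2.6667)) / 5 = 6/5 = 1.2
  s[V,V] = ((1.3333)·(1.3333) + (3.3333)·(3.3333) + (1.3333)·(1.3333) + (-1.6667)·(-1.6667) + (-1.6667)·(-1.6667) + (-2.6667)·(-2.6667)) / 5 = 27.3333/5 = 5.4667
  Sample standard deviations s_i = √(s[i,i]):
  s(U) = √(2.7) = 1.6432
  s(V) = √(5.4667) = 2.3381

Step 3 — r_{ij} = s_{ij} / (s_i · s_j):
  r[U,U] = 1 (diagonal).
  r[U,V] = 1.2 / (1.6432 · 2.3381) = 1.2 / 3.8419 = 0.3123
  r[V,V] = 1 (diagonal).

R is symmetric with unit diagonal. Assembling:

R = [[1, 0.3123],
 [0.3123, 1]]


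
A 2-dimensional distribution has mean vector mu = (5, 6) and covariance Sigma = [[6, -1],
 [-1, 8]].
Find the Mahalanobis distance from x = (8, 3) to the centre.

Step 1 — centre the observation: (x - mu) = (3, -3).

Step 2 — invert Sigma. det(Sigma) = 6·8 - (-1)² = 47.
  Sigma^{-1} = (1/det) · [[d, -b], [-b, a]] = [[0.1702, 0.0213],
 [0.0213, 0.1277]].

Step 3 — form the quadratic (x - mu)^T · Sigma^{-1} · (x - mu):
  Sigma^{-1} · (x - mu) = (0.4468, -0.3191).
  (x - mu)^T · [Sigma^{-1} · (x - mu)] = (3)·(0.4468) + (-3)·(-0.3191) = 2.2979.

Step 4 — take square root: d = √(2.2979) ≈ 1.5159.

d(x, mu) = √(2.2979) ≈ 1.5159


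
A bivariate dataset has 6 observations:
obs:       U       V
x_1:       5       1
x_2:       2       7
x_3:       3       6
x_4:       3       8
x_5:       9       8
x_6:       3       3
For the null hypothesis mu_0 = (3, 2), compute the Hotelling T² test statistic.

Step 1 — sample mean vector:
  mean(U) = (5 + 2 + 3 + 3 + 9 + 3) / 6 = 25/6 = 4.1667
  mean(V) = (1 + 7 + 6 + 8 + 8 + 3) / 6 = 33/6 = 5.5
  x̄ = (4.1667, 5.5),  deviation x̄ - mu_0 = (4.1667, 5.5) - (3, 2) = (1.1667, 3.5).

Step 2 — sample covariance matrix, S[i,j] = (1/(n-1)) · Σ_k (x_{k,i} - mean_i) · (x_{k,j} - mean_j), divisor n-1 = 5:
  S[U,U] = ((0.8333)·(0.8333) + (-2.1667)·(-2.1667) + (-1.1667)·(-1.1667) + (-1.1667)·(-1.1667) + (4.8333)·(4.8333) + (-1.1667)·(-1.1667)) / 5 = 32.8333/5 = 6.5667
  S[U,V] = ((0.8333)·(-4.5) + (-2.1667)·(1.5) + (-1.1667)·(0.5) + (-1.1667)·(2.5) + (4.8333)·(2.5) + (-1.1667)·(-2.5)) / 5 = 4.5/5 = 0.9
  S[V,V] = ((-4.5)·(-4.5) + (1.5)·(1.5) + (0.5)·(0.5) + (2.5)·(2.5) + (2.5)·(2.5) + (-2.5)·(-2.5)) / 5 = 41.5/5 = 8.3
  S = [[6.5667, 0.9],
 [0.9, 8.3]].

Step 3 — invert S. det(S) = 6.5667·8.3 - (0.9)² = 53.6933.
  S^{-1} = (1/det) · [[d, -b], [-b, a]] = [[0.1546, -0.0168],
 [-0.0168, 0.1223]].

Step 4 — quadratic form (x̄ - mu_0)^T · S^{-1} · (x̄ - mu_0):
  S^{-1} · (x̄ - mu_0) = (0.1217, 0.4085),
  (x̄ - mu_0)^T · [...] = (1.1667)·(0.1217) + (3.5)·(0.4085) = 1.5717.

Step 5 — scale by n: T² = 6 · 1.5717 = 9.4301.

T² ≈ 9.4301


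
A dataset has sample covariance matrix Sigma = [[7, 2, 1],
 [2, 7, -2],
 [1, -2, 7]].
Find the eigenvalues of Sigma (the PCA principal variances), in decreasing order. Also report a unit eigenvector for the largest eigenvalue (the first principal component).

Step 1 — characteristic polynomial p(λ) = det(λI - Sigma) = λ³ - tr·λ² + c_1·λ - det, where tr = trace, c_1 = sum of the principal 2×2 minors, det = det(Sigma):
  tr = 7 + 7 + 7 = 21,
  c_1 = (7·7 - (2)²) + (7·7 - (1)²) + (7·7 - (-2)²) = 45 + 48 + 45 = 138,
  det = 7·(7·7 - (-2)²) - (2)·((2)·7 - (-2)·(1)) + (1)·((2)·(-2) - 7·(1)) = 7·(45) - (2)·(16) + (1)·(-11) = 272.
  So p(λ) = λ³ - 21λ² + 138λ - 272.
Step 2 — look for an integer root (rational root theorem: any rational root is an integer divisor of 272). Testing λ = 8:
  p(8) = 512 - 1344 + 1104 - 272 = 0  ✓
  Dividing out (λ - 8): p(λ) = (λ - 8)(λ² - 13λ + 34).
Step 3 — remaining eigenvalues from the quadratic λ² - 13λ + 34 = 0:
  Δ = 13² - 4·34 = 169 - 136 = 33,  λ = (13 ± √33)/2 = (13 ± 5.7446)/2 ≈ 9.3723 or 3.6277.
  Sorted: λ_1 = 9.3723,  λ_2 = 8,  λ_3 = 3.6277  (check: sum = 21 = tr ✓).

Step 4 — unit eigenvector for λ_1 ≈ 9.3723: v spans the null space of (Sigma - λ_1 I), whose rows are
  r_1 = (-2.3723, 2, 1),  r_2 = (2, -2.3723, -2),  r_3 = (1, -2, -2.3723).
  v is orthogonal to every row, so take v ∝ r_1 × r_2 = ((2)·(-2) - (1)·(-2.3723), (1)·(2) - (-2.3723)·(-2), (-2.3723)·(-2.3723) - (2)·(2)) ≈ (-1.6277, -2.7446, 1.6277).
  Rescale (multiply by -1 so the first nonzero entry is positive): u = (1.6277, 2.7446, -1.6277).
  ||u|| = √((1.6277)² + (2.7446)² + (-1.6277)²) = √(12.8316) ≈ 3.5821,  v_1 = u/||u|| ≈ (0.4544, 0.7662, -0.4544) (||v_1|| = 1).

λ_1 = 9.3723,  λ_2 = 8,  λ_3 = 3.6277;  v_1 ≈ (0.4544, 0.7662, -0.4544)


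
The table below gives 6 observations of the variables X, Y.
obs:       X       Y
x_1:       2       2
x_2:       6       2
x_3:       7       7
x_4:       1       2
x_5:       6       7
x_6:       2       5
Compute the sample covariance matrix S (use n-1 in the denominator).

Step 1 — column means:
  mean(X) = (2 + 6 + 7 + 1 + 6 + 2) / 6 = 24/6 = 4
  mean(Y) = (2 + 2 + 7 + 2 + 7 + 5) / 6 = 25/6 = 4.1667

Step 2 — sample covariance S[i,j] = (1/(n-1)) · Σ_k (x_{k,i} - mean_i) · (x_{k,j} - mean_j), with n-1 = 5.
  S[X,X] = ((-2)·(-2) + (2)·(2) + (3)·(3) + (-3)·(-3) + (2)·(2) + (-2)·(-2)) / 5 = 34/5 = 6.8
  S[X,Y] = ((-2)·(-2.1667) + (2)·(-2.1667) + (3)·(2.8333) + (-3)·(-2.1667) + (2)·(2.8333) + (-2)·(0.8333)) / 5 = 19/5 = 3.8
  S[Y,Y] = ((-2.1667)·(-2.1667) + (-2.1667)·(-2.1667) + (2.8333)·(2.8333) + (-2.1667)·(-2.1667) + (2.8333)·(2.8333) + (0.8333)·(0.8333)) / 5 = 30.8333/5 = 6.1667

S is symmetric (S[j,i] = S[i,j]). Assembling:

S = [[6.8, 3.8],
 [3.8, 6.1667]]


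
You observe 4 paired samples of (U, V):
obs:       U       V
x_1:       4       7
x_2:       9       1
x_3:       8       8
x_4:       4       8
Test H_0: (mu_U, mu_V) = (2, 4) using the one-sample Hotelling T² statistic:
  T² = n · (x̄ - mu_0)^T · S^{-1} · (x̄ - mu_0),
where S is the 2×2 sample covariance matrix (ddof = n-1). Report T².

Step 1 — sample mean vector:
  mean(U) = (4 + 9 + 8 + 4) / 4 = 25/4 = 6.25
  mean(V) = (7 + 1 + 8 + 8) / 4 = 24/4 = 6
  x̄ = (6.25, 6),  deviation x̄ - mu_0 = (6.25, 6) - (2, 4) = (4.25, 2).

Step 2 — sample covariance matrix, S[i,j] = (1/(n-1)) · Σ_k (x_{k,i} - mean_i) · (x_{k,j} - mean_j), divisor n-1 = 3:
  S[U,U] = ((-2.25)·(-2.25) + (2.75)·(2.75) + (1.75)·(1.75) + (-2.25)·(-2.25)) / 3 = 20.75/3 = 6.9167
  S[U,V] = ((-2.25)·(1) + (2.75)·(-5) + (1.75)·(2) + (-2.25)·(2)) / 3 = -17/3 = -5.6667
  S[V,V] = ((1)·(1) + (-5)·(-5) + (2)·(2) + (2)·(2)) / 3 = 34/3 = 11.3333
  S = [[6.9167, -5.6667],
 [-5.6667, 11.3333]].

Step 3 — invert S. det(S) = 6.9167·11.3333 - (-5.6667)² = 46.2778.
  S^{-1} = (1/det) · [[d, -b], [-b, a]] = [[0.2449, 0.1224],
 [0.1224, 0.1495]].

Step 4 — quadratic form (x̄ - mu_0)^T · S^{-1} · (x̄ - mu_0):
  S^{-1} · (x̄ - mu_0) = (1.2857, 0.8193),
  (x̄ - mu_0)^T · [...] = (4.25)·(1.2857) + (2)·(0.8193) = 7.1029.

Step 5 — scale by n: T² = 4 · 7.1029 = 28.4118.

T² ≈ 28.4118


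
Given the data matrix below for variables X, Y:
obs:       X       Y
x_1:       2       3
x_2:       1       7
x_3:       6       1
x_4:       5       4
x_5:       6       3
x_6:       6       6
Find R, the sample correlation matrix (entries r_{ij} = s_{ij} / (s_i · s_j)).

Step 1 — column means:
  mean(X) = (2 + 1 + 6 + 5 + 6 + 6) / 6 = 26/6 = 4.3333
  mean(Y) = (3 + 7 + 1 + 4 + 3 + 6) / 6 = 24/6 = 4

Step 2 — sample variances and covariances s[i,j] = (1/(n-1)) · Σ_k (x_{k,i} - mean_i) · (x_{k,j} - mean_j), with n-1 = 5:
  s[X,X] = ((-2.3333)·(-2.3333) + (-3.3333)·(-3.3333) + (1.6667)·(1.6667) + (0.6667)·(0.6667) + (1.6667)·(1.6667) + (1.6667)·(1.6667)) / 5 = 25.3333/5 = 5.0667
  s[X,Y] = ((-2.3333)·(-1) + (-3.3333)·(3) + (1.6667)·(-3) + (0.6667)·(0) + (1.6667)·(-1) + (1.6667)·(2)) / 5 = -11/5 = -2.2
  s[Y,Y] = ((-1)·(-1) + (3)·(3) + (-3)·(-3) + (0)·(0) + (-1)·(-1) + (2)·(2)) / 5 = 24/5 = 4.8
  Sample standard deviations s_i = √(s[i,i]):
  s(X) = √(5.0667) = 2.2509
  s(Y) = √(4.8) = 2.1909

Step 3 — r_{ij} = s_{ij} / (s_i · s_j):
  r[X,X] = 1 (diagonal).
  r[X,Y] = -2.2 / (2.2509 · 2.1909) = -2.2 / 4.9315 = -0.4461
  r[Y,Y] = 1 (diagonal).

R is symmetric with unit diagonal. Assembling:

R = [[1, -0.4461],
 [-0.4461, 1]]


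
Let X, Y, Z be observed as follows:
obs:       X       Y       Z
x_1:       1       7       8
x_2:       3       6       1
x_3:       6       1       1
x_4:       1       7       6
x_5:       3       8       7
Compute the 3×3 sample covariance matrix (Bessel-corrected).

Step 1 — column means:
  mean(X) = (1 + 3 + 6 + 1 + 3) / 5 = 14/5 = 2.8
  mean(Y) = (7 + 6 + 1 + 7 + 8) / 5 = 29/5 = 5.8
  mean(Z) = (8 + 1 + 1 + 6 + 7) / 5 = 23/5 = 4.6

Step 2 — sample covariance S[i,j] = (1/(n-1)) · Σ_k (x_{k,i} - mean_i) · (x_{k,j} - mean_j), with n-1 = 4.
  S[X,X] = ((-1.8)·(-1.8) + (0.2)·(0.2) + (3.2)·(3.2) + (-1.8)·(-1.8) + (0.2)·(0.2)) / 4 = 16.8/4 = 4.2
  S[X,Y] = ((-1.8)·(1.2) + (0.2)·(0.2) + (3.2)·(-4.8) + (-1.8)·(1.2) + (0.2)·(2.2)) / 4 = -19.2/4 = -4.8
  S[X,Z] = ((-1.8)·(3.4) + (0.2)·(-3.6) + (3.2)·(-3.6) + (-1.8)·(1.4) + (0.2)·(2.4)) / 4 = -20.4/4 = -5.1
  S[Y,Y] = ((1.2)·(1.2) + (0.2)·(0.2) + (-4.8)·(-4.8) + (1.2)·(1.2) + (2.2)·(2.2)) / 4 = 30.8/4 = 7.7
  S[Y,Z] = ((1.2)·(3.4) + (0.2)·(-3.6) + (-4.8)·(-3.6) + (1.2)·(1.4) + (2.2)·(2.4)) / 4 = 27.6/4 = 6.9
  S[Z,Z] = ((3.4)·(3.4) + (-3.6)·(-3.6) + (-3.6)·(-3.6) + (1.4)·(1.4) + (2.4)·(2.4)) / 4 = 45.2/4 = 11.3

S is symmetric (S[j,i] = S[i,j]). Assembling:

S = [[4.2, -4.8, -5.1],
 [-4.8, 7.7, 6.9],
 [-5.1, 6.9, 11.3]]


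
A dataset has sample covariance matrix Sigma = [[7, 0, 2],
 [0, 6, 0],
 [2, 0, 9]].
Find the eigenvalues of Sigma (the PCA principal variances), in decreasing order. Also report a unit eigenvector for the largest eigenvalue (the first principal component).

Step 1 — characteristic polynomial p(λ) = det(λI - Sigma) = λ³ - tr·λ² + c_1·λ - det, where tr = trace, c_1 = sum of the principal 2×2 minors, det = det(Sigma):
  tr = 7 + 6 + 9 = 22,
  c_1 = (7·6 - (0)²) + (7·9 - (2)²) + (6·9 - (0)²) = 42 + 59 + 54 = 155,
  det = 7·(6·9 - (0)²) - (0)·((0)·9 - (0)·(2)) + (2)·((0)·(0) - 6·(2)) = 7·(54) - (0)·(0) + (2)·(-12) = 354.
  So p(λ) = λ³ - 22λ² + 155λ - 354.
Step 2 — look for an integer root (rational root theorem: any rational root is an integer divisor of 354). Testing λ = 6:
  p(6) = 216 - 792 + 930 - 354 = 0  ✓
  Dividing out (λ - 6): p(λ) = (λ - 6)(λ² - 16λ + 59).
Step 3 — remaining eigenvalues from the quadratic λ² - 16λ + 59 = 0:
  Δ = 16² - 4·59 = 256 - 236 = 20,  λ = (16 ± √20)/2 = (16 ± 4.4721)/2 ≈ 10.2361 or 5.7639.
  Sorted: λ_1 = 10.2361,  λ_2 = 6,  λ_3 = 5.7639  (check: sum = 22 = tr ✓).

Step 4 — unit eigenvector for λ_1 ≈ 10.2361: v spans the null space of (Sigma - λ_1 I), whose rows are
  r_1 = (-3.2361, 0, 2),  r_2 = (0, -4.2361, 0),  r_3 = (2, 0, -1.2361).
  v is orthogonal to every row, so take v ∝ r_1 × r_2 = ((0)·(0) - (2)·(-4.2361), (2)·(0) - (-3.2361)·(0), (-3.2361)·(-4.2361) - (0)·(0)) ≈ (8.4721, 0, 13.7082).
  Let u = (8.4721, 0, 13.7082).
  ||u|| = √((8.4721)² + (0)² + (13.7082)²) = √(259.6919) ≈ 16.115,  v_1 = u/||u|| ≈ (0.5257, 0, 0.8507) (||v_1|| = 1).

λ_1 = 10.2361,  λ_2 = 6,  λ_3 = 5.7639;  v_1 ≈ (0.5257, 0, 0.8507)


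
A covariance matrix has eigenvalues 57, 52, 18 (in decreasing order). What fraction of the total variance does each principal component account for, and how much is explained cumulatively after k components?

Step 1 — total variance = trace(Sigma) = Σ λ_i = 57 + 52 + 18 = 127.

Step 2 — fraction explained by component i = λ_i / Σ λ:
  PC1: 57/127 = 0.4488
  PC2: 52/127 = 0.4094
  PC3: 18/127 = 0.1417

Step 3 — cumulative fraction after k components = (λ_1 + ... + λ_k) / Σ λ:
  k = 1: 57/127 = 0.4488
  k = 2: (57 + 52)/127 = 109/127 = 0.8583
  k = 3: (57 + 52 + 18)/127 = 127/127 = 1

Summary (fraction, with percent):

explained: PC1 0.4488 (44.88%), PC2 0.4094 (40.94%), PC3 0.1417 (14.17%);  cumulative: 0.4488, 0.8583, 1


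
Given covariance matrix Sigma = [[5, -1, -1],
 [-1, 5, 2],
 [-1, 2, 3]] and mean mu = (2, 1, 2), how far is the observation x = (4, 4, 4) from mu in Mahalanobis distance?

Step 1 — centre the observation: (x - mu) = (2, 3, 2).

Step 2 — invert Sigma (cofactor / det for 3×3, or solve directly):
  Sigma^{-1} = [[0.2157, 0.0196, 0.0588],
 [0.0196, 0.2745, -0.1765],
 [0.0588, -0.1765, 0.4706]].

Step 3 — form the quadratic (x - mu)^T · Sigma^{-1} · (x - mu):
  Sigma^{-1} · (x - mu) = (0.6078, 0.5098, 0.5294).
  (x - mu)^T · [Sigma^{-1} · (x - mu)] = (2)·(0.6078) + (3)·(0.5098) + (2)·(0.5294) = 3.8039.

Step 4 — take square root: d = √(3.8039) ≈ 1.9504.

d(x, mu) = √(3.8039) ≈ 1.9504


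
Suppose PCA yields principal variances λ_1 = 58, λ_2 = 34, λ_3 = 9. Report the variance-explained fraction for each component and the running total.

Step 1 — total variance = trace(Sigma) = Σ λ_i = 58 + 34 + 9 = 101.

Step 2 — fraction explained by component i = λ_i / Σ λ:
  PC1: 58/101 = 0.5743
  PC2: 34/101 = 0.3366
  PC3: 9/101 = 0.0891

Step 3 — cumulative fraction after k components = (λ_1 + ... + λ_k) / Σ λ:
  k = 1: 58/101 = 0.5743
  k = 2: (58 + 34)/101 = 92/101 = 0.9109
  k = 3: (58 + 34 + 9)/101 = 101/101 = 1

Summary (fraction, with percent):

explained: PC1 0.5743 (57.43%), PC2 0.3366 (33.66%), PC3 0.0891 (8.91%);  cumulative: 0.5743, 0.9109, 1


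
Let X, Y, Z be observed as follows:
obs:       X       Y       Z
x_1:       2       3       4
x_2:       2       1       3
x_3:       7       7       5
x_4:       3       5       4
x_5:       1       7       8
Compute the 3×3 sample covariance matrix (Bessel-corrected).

Step 1 — column means:
  mean(X) = (2 + 2 + 7 + 3 + 1) / 5 = 15/5 = 3
  mean(Y) = (3 + 1 + 7 + 5 + 7) / 5 = 23/5 = 4.6
  mean(Z) = (4 + 3 + 5 + 4 + 8) / 5 = 24/5 = 4.8

Step 2 — sample covariance S[i,j] = (1/(n-1)) · Σ_k (x_{k,i} - mean_i) · (x_{k,j} - mean_j), with n-1 = 4.
  S[X,X] = ((-1)·(-1) + (-1)·(-1) + (4)·(4) + (0)·(0) + (-2)·(-2)) / 4 = 22/4 = 5.5
  S[X,Y] = ((-1)·(-1.6) + (-1)·(-3.6) + (4)·(2.4) + (0)·(0.4) + (-2)·(2.4)) / 4 = 10/4 = 2.5
  S[X,Z] = ((-1)·(-0.8) + (-1)·(-1.8) + (4)·(0.2) + (0)·(-0.8) + (-2)·(3.2)) / 4 = -3/4 = -0.75
  S[Y,Y] = ((-1.6)·(-1.6) + (-3.6)·(-3.6) + (2.4)·(2.4) + (0.4)·(0.4) + (2.4)·(2.4)) / 4 = 27.2/4 = 6.8
  S[Y,Z] = ((-1.6)·(-0.8) + (-3.6)·(-1.8) + (2.4)·(0.2) + (0.4)·(-0.8) + (2.4)·(3.2)) / 4 = 15.6/4 = 3.9
  S[Z,Z] = ((-0.8)·(-0.8) + (-1.8)·(-1.8) + (0.2)·(0.2) + (-0.8)·(-0.8) + (3.2)·(3.2)) / 4 = 14.8/4 = 3.7

S is symmetric (S[j,i] = S[i,j]). Assembling:

S = [[5.5, 2.5, -0.75],
 [2.5, 6.8, 3.9],
 [-0.75, 3.9, 3.7]]


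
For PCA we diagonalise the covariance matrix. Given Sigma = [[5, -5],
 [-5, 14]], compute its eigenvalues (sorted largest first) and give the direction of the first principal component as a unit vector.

Step 1 — characteristic polynomial of 2×2 Sigma:
  det(Sigma - λI) = λ² - trace · λ + det = 0.
  trace = 5 + 14 = 19, det = 5·14 - (-5)² = 45.
Step 2 — discriminant:
  Δ = trace² - 4·det = 361 - 180 = 181.
Step 3 — eigenvalues:
  λ = (trace ± √Δ)/2 = (19 ± 13.4536)/2,
  λ_1 = 16.2268,  λ_2 = 2.7732.

Step 4 — unit eigenvector for λ_1: solve (Sigma - λ_1 I)v = 0. First row:
  (5 - 16.2268)·v_x + (-5)·v_y = 0, i.e. (-11.2268)·v_x + (-5)·v_y = 0,
  so v ∝ (b, λ_1 - a) = (-5, 11.2268); multiply by -1 so the first entry is positive: u = (5, -11.2268).
  ||u|| = √((5)² + (-11.2268)²) = √(151.0413) ≈ 12.2899,
  v_1 = u/||u|| ≈ (0.4068, -0.9135) (||v_1|| = 1).

λ_1 = 16.2268,  λ_2 = 2.7732;  v_1 ≈ (0.4068, -0.9135)


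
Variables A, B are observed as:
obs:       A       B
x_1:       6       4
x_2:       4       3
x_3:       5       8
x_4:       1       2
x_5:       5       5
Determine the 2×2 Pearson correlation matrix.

Step 1 — column means:
  mean(A) = (6 + 4 + 5 + 1 + 5) / 5 = 21/5 = 4.2
  mean(B) = (4 + 3 + 8 + 2 + 5) / 5 = 22/5 = 4.4

Step 2 — sample variances and covariances s[i,j] = (1/(n-1)) · Σ_k (x_{k,i} - mean_i) · (x_{k,j} - mean_j), with n-1 = 4:
  s[A,A] = ((1.8)·(1.8) + (-0.2)·(-0.2) + (0.8)·(0.8) + (-3.2)·(-3.2) + (0.8)·(0.8)) / 4 = 14.8/4 = 3.7
  s[A,B] = ((1.8)·(-0.4) + (-0.2)·(-1.4) + (0.8)·(3.6) + (-3.2)·(-2.4) + (0.8)·(0.6)) / 4 = 10.6/4 = 2.65
  s[B,B] = ((-0.4)·(-0.4) + (-1.4)·(-1.4) + (3.6)·(3.6) + (-2.4)·(-2.4) + (0.6)·(0.6)) / 4 = 21.2/4 = 5.3
  Sample standard deviations s_i = √(s[i,i]):
  s(A) = √(3.7) = 1.9235
  s(B) = √(5.3) = 2.3022

Step 3 — r_{ij} = s_{ij} / (s_i · s_j):
  r[A,A] = 1 (diagonal).
  r[A,B] = 2.65 / (1.9235 · 2.3022) = 2.65 / 4.4283 = 0.5984
  r[B,B] = 1 (diagonal).

R is symmetric with unit diagonal. Assembling:

R = [[1, 0.5984],
 [0.5984, 1]]


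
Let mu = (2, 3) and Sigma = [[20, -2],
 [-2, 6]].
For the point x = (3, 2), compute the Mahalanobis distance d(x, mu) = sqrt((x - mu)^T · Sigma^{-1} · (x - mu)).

Step 1 — centre the observation: (x - mu) = (1, -1).

Step 2 — invert Sigma. det(Sigma) = 20·6 - (-2)² = 116.
  Sigma^{-1} = (1/det) · [[d, -b], [-b, a]] = [[0.0517, 0.0172],
 [0.0172, 0.1724]].

Step 3 — form the quadratic (x - mu)^T · Sigma^{-1} · (x - mu):
  Sigma^{-1} · (x - mu) = (0.0345, -0.1552).
  (x - mu)^T · [Sigma^{-1} · (x - mu)] = (1)·(0.0345) + (-1)·(-0.1552) = 0.1897.

Step 4 — take square root: d = √(0.1897) ≈ 0.4355.

d(x, mu) = √(0.1897) ≈ 0.4355


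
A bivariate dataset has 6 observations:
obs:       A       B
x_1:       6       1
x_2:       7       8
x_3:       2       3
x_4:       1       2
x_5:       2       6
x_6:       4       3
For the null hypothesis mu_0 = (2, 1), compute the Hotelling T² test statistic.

Step 1 — sample mean vector:
  mean(A) = (6 + 7 + 2 + 1 + 2 + 4) / 6 = 22/6 = 3.6667
  mean(B) = (1 + 8 + 3 + 2 + 6 + 3) / 6 = 23/6 = 3.8333
  x̄ = (3.6667, 3.8333),  deviation x̄ - mu_0 = (3.6667, 3.8333) - (2, 1) = (1.6667, 2.8333).

Step 2 — sample covariance matrix, S[i,j] = (1/(n-1)) · Σ_k (x_{k,i} - mean_i) · (x_{k,j} - mean_j), divisor n-1 = 5:
  S[A,A] = ((2.3333)·(2.3333) + (3.3333)·(3.3333) + (-1.6667)·(-1.6667) + (-2.6667)·(-2.6667) + (-1.6667)·(-1.6667) + (0.3333)·(0.3333)) / 5 = 29.3333/5 = 5.8667
  S[A,B] = ((2.3333)·(-2.8333) + (3.3333)·(4.1667) + (-1.6667)·(-0.8333) + (-2.6667)·(-1.8333) + (-1.6667)·(2.1667) + (0.3333)·(-0.8333)) / 5 = 9.6667/5 = 1.9333
  S[B,B] = ((-2.8333)·(-2.8333) + (4.1667)·(4.1667) + (-0.8333)·(-0.8333) + (-1.8333)·(-1.8333) + (2.1667)·(2.1667) + (-0.8333)·(-0.8333)) / 5 = 34.8333/5 = 6.9667
  S = [[5.8667, 1.9333],
 [1.9333, 6.9667]].

Step 3 — invert S. det(S) = 5.8667·6.9667 - (1.9333)² = 37.1333.
  S^{-1} = (1/det) · [[d, -b], [-b, a]] = [[0.1876, -0.0521],
 [-0.0521, 0.158]].

Step 4 — quadratic form (x̄ - mu_0)^T · S^{-1} · (x̄ - mu_0):
  S^{-1} · (x̄ - mu_0) = (0.1652, 0.3609),
  (x̄ - mu_0)^T · [...] = (1.6667)·(0.1652) + (2.8333)·(0.3609) = 1.2977.

Step 5 — scale by n: T² = 6 · 1.2977 = 7.7864.

T² ≈ 7.7864


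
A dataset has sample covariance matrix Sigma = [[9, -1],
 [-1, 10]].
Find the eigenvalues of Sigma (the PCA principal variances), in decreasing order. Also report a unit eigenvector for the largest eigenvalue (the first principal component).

Step 1 — characteristic polynomial of 2×2 Sigma:
  det(Sigma - λI) = λ² - trace · λ + det = 0.
  trace = 9 + 10 = 19, det = 9·10 - (-1)² = 89.
Step 2 — discriminant:
  Δ = trace² - 4·det = 361 - 356 = 5.
Step 3 — eigenvalues:
  λ = (trace ± √Δ)/2 = (19 ± 2.2361)/2,
  λ_1 = 10.618,  λ_2 = 8.382.

Step 4 — unit eigenvector for λ_1: solve (Sigma - λ_1 I)v = 0. First row:
  (9 - 10.618)·v_x + (-1)·v_y = 0, i.e. (-1.618)·v_x + (-1)·v_y = 0,
  so v ∝ (b, λ_1 - a) = (-1, 1.618); multiply by -1 so the first entry is positive: u = (1, -1.618).
  ||u|| = √((1)² + (-1.618)²) = √(3.618) ≈ 1.9021,
  v_1 = u/||u|| ≈ (0.5257, -0.8507) (||v_1|| = 1).

λ_1 = 10.618,  λ_2 = 8.382;  v_1 ≈ (0.5257, -0.8507)


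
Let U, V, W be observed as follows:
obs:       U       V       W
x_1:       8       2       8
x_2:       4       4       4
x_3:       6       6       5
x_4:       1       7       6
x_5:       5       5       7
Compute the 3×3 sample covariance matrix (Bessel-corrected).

Step 1 — column means:
  mean(U) = (8 + 4 + 6 + 1 + 5) / 5 = 24/5 = 4.8
  mean(V) = (2 + 4 + 6 + 7 + 5) / 5 = 24/5 = 4.8
  mean(W) = (8 + 4 + 5 + 6 + 7) / 5 = 30/5 = 6

Step 2 — sample covariance S[i,j] = (1/(n-1)) · Σ_k (x_{k,i} - mean_i) · (x_{k,j} - mean_j), with n-1 = 4.
  S[U,U] = ((3.2)·(3.2) + (-0.8)·(-0.8) + (1.2)·(1.2) + (-3.8)·(-3.8) + (0.2)·(0.2)) / 4 = 26.8/4 = 6.7
  S[U,V] = ((3.2)·(-2.8) + (-0.8)·(-0.8) + (1.2)·(1.2) + (-3.8)·(2.2) + (0.2)·(0.2)) / 4 = -15.2/4 = -3.8
  S[U,W] = ((3.2)·(2) + (-0.8)·(-2) + (1.2)·(-1) + (-3.8)·(0) + (0.2)·(1)) / 4 = 7/4 = 1.75
  S[V,V] = ((-2.8)·(-2.8) + (-0.8)·(-0.8) + (1.2)·(1.2) + (2.2)·(2.2) + (0.2)·(0.2)) / 4 = 14.8/4 = 3.7
  S[V,W] = ((-2.8)·(2) + (-0.8)·(-2) + (1.2)·(-1) + (2.2)·(0) + (0.2)·(1)) / 4 = -5/4 = -1.25
  S[W,W] = ((2)·(2) + (-2)·(-2) + (-1)·(-1) + (0)·(0) + (1)·(1)) / 4 = 10/4 = 2.5

S is symmetric (S[j,i] = S[i,j]). Assembling:

S = [[6.7, -3.8, 1.75],
 [-3.8, 3.7, -1.25],
 [1.75, -1.25, 2.5]]


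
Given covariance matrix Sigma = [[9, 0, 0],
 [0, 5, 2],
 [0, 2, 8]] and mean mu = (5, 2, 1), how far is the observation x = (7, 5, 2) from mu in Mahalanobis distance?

Step 1 — centre the observation: (x - mu) = (2, 3, 1).

Step 2 — invert Sigma (cofactor / det for 3×3, or solve directly):
  Sigma^{-1} = [[0.1111, 0, 0],
 [0, 0.2222, -0.0556],
 [0, -0.0556, 0.1389]].

Step 3 — form the quadratic (x - mu)^T · Sigma^{-1} · (x - mu):
  Sigma^{-1} · (x - mu) = (0.2222, 0.6111, -0.0278).
  (x - mu)^T · [Sigma^{-1} · (x - mu)] = (2)·(0.2222) + (3)·(0.6111) + (1)·(-0.0278) = 2.25.

Step 4 — take square root: d = √(2.25) ≈ 1.5.

d(x, mu) = √(2.25) ≈ 1.5


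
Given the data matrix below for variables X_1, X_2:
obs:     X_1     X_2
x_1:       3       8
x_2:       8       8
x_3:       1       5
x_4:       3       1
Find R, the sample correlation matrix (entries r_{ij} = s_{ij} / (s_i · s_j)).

Step 1 — column means:
  mean(X_1) = (3 + 8 + 1 + 3) / 4 = 15/4 = 3.75
  mean(X_2) = (8 + 8 + 5 + 1) / 4 = 22/4 = 5.5

Step 2 — sample variances and covariances s[i,j] = (1/(n-1)) · Σ_k (x_{k,i} - mean_i) · (x_{k,j} - mean_j), with n-1 = 3:
  s[X_1,X_1] = ((-0.75)·(-0.75) + (4.25)·(4.25) + (-2.75)·(-2.75) + (-0.75)·(-0.75)) / 3 = 26.75/3 = 8.9167
  s[X_1,X_2] = ((-0.75)·(2.5) + (4.25)·(2.5) + (-2.75)·(-0.5) + (-0.75)·(-4.5)) / 3 = 13.5/3 = 4.5
  s[X_2,X_2] = ((2.5)·(2.5) + (2.5)·(2.5) + (-0.5)·(-0.5) + (-4.5)·(-4.5)) / 3 = 33/3 = 11
  Sample standard deviations s_i = √(s[i,i]):
  s(X_1) = √(8.9167) = 2.9861
  s(X_2) = √(11) = 3.3166

Step 3 — r_{ij} = s_{ij} / (s_i · s_j):
  r[X_1,X_1] = 1 (diagonal).
  r[X_1,X_2] = 4.5 / (2.9861 · 3.3166) = 4.5 / 9.9037 = 0.4544
  r[X_2,X_2] = 1 (diagonal).

R is symmetric with unit diagonal. Assembling:

R = [[1, 0.4544],
 [0.4544, 1]]


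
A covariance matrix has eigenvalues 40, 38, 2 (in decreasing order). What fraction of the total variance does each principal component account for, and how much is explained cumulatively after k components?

Step 1 — total variance = trace(Sigma) = Σ λ_i = 40 + 38 + 2 = 80.

Step 2 — fraction explained by component i = λ_i / Σ λ:
  PC1: 40/80 = 0.5
  PC2: 38/80 = 0.475
  PC3: 2/80 = 0.025

Step 3 — cumulative fraction after k components = (λ_1 + ... + λ_k) / Σ λ:
  k = 1: 40/80 = 0.5
  k = 2: (40 + 38)/80 = 78/80 = 0.975
  k = 3: (40 + 38 + 2)/80 = 80/80 = 1

Summary (fraction, with percent):

explained: PC1 0.5 (50%), PC2 0.475 (47.5%), PC3 0.025 (2.5%);  cumulative: 0.5, 0.975, 1


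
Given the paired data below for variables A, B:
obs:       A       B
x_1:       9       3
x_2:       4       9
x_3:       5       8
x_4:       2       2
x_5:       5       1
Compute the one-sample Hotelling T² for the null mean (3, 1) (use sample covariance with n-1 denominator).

Step 1 — sample mean vector:
  mean(A) = (9 + 4 + 5 + 2 + 5) / 5 = 25/5 = 5
  mean(B) = (3 + 9 + 8 + 2 + 1) / 5 = 23/5 = 4.6
  x̄ = (5, 4.6),  deviation x̄ - mu_0 = (5, 4.6) - (3, 1) = (2, 3.6).

Step 2 — sample covariance matrix, S[i,j] = (1/(n-1)) · Σ_k (x_{k,i} - mean_i) · (x_{k,j} - mean_j), divisor n-1 = 4:
  S[A,A] = ((4)·(4) + (-1)·(-1) + (0)·(0) + (-3)·(-3) + (0)·(0)) / 4 = 26/4 = 6.5
  S[A,B] = ((4)·(-1.6) + (-1)·(4.4) + (0)·(3.4) + (-3)·(-2.6) + (0)·(-3.6)) / 4 = -3/4 = -0.75
  S[B,B] = ((-1.6)·(-1.6) + (4.4)·(4.4) + (3.4)·(3.4) + (-2.6)·(-2.6) + (-3.6)·(-3.6)) / 4 = 53.2/4 = 13.3
  S = [[6.5, -0.75],
 [-0.75, 13.3]].

Step 3 — invert S. det(S) = 6.5·13.3 - (-0.75)² = 85.8875.
  S^{-1} = (1/det) · [[d, -b], [-b, a]] = [[0.1549, 0.0087],
 [0.0087, 0.0757]].

Step 4 — quadratic form (x̄ - mu_0)^T · S^{-1} · (x̄ - mu_0):
  S^{-1} · (x̄ - mu_0) = (0.3411, 0.2899),
  (x̄ - mu_0)^T · [...] = (2)·(0.3411) + (3.6)·(0.2899) = 1.726.

Step 5 — scale by n: T² = 5 · 1.726 = 8.6299.

T² ≈ 8.6299


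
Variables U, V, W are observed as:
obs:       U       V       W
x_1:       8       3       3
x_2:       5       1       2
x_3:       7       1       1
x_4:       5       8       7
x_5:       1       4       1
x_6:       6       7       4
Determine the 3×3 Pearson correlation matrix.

Step 1 — column means:
  mean(U) = (8 + 5 + 7 + 5 + 1 + 6) / 6 = 32/6 = 5.3333
  mean(V) = (3 + 1 + 1 + 8 + 4 + 7) / 6 = 24/6 = 4
  mean(W) = (3 + 2 + 1 + 7 + 1 + 4) / 6 = 18/6 = 3

Step 2 — sample variances and covariances s[i,j] = (1/(n-1)) · Σ_k (x_{k,i} - mean_i) · (x_{k,j} - mean_j), with n-1 = 5:
  s[U,U] = ((2.6667)·(2.6667) + (-0.3333)·(-0.3333) + (1.6667)·(1.6667) + (-0.3333)·(-0.3333) + (-4.3333)·(-4.3333) + (0.6667)·(0.6667)) / 5 = 29.3333/5 = 5.8667
  s[U,V] = ((2.6667)·(-1) + (-0.3333)·(-3) + (1.6667)·(-3) + (-0.3333)·(4) + (-4.3333)·(0) + (0.6667)·(3)) / 5 = -6/5 = -1.2
  s[U,W] = ((2.6667)·(0) + (-0.3333)·(-1) + (1.6667)·(-2) + (-0.3333)·(4) + (-4.3333)·(-2) + (0.6667)·(1)) / 5 = 5/5 = 1
  s[V,V] = ((-1)·(-1) + (-3)·(-3) + (-3)·(-3) + (4)·(4) + (0)·(0) + (3)·(3)) / 5 = 44/5 = 8.8
  s[V,W] = ((-1)·(0) + (-3)·(-1) + (-3)·(-2) + (4)·(4) + (0)·(-2) + (3)·(1)) / 5 = 28/5 = 5.6
  s[W,W] = ((0)·(0) + (-1)·(-1) + (-2)·(-2) + (4)·(4) + (-2)·(-2) + (1)·(1)) / 5 = 26/5 = 5.2
  Sample standard deviations s_i = √(s[i,i]):
  s(U) = √(5.8667) = 2.4221
  s(V) = √(8.8) = 2.9665
  s(W) = √(5.2) = 2.2804

Step 3 — r_{ij} = s_{ij} / (s_i · s_j):
  r[U,U] = 1 (diagonal).
  r[U,V] = -1.2 / (2.4221 · 2.9665) = -1.2 / 7.1852 = -0.167
  r[U,W] = 1 / (2.4221 · 2.2804) = 1 / 5.5233 = 0.1811
  r[V,V] = 1 (diagonal).
  r[V,W] = 5.6 / (2.9665 · 2.2804) = 5.6 / 6.7646 = 0.8278
  r[W,W] = 1 (diagonal).

R is symmetric with unit diagonal. Assembling:

R = [[1, -0.167, 0.1811],
 [-0.167, 1, 0.8278],
 [0.1811, 0.8278, 1]]


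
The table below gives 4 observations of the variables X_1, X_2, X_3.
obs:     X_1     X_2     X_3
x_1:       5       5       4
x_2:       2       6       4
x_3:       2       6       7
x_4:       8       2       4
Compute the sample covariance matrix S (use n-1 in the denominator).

Step 1 — column means:
  mean(X_1) = (5 + 2 + 2 + 8) / 4 = 17/4 = 4.25
  mean(X_2) = (5 + 6 + 6 + 2) / 4 = 19/4 = 4.75
  mean(X_3) = (4 + 4 + 7 + 4) / 4 = 19/4 = 4.75

Step 2 — sample covariance S[i,j] = (1/(n-1)) · Σ_k (x_{k,i} - mean_i) · (x_{k,j} - mean_j), with n-1 = 3.
  S[X_1,X_1] = ((0.75)·(0.75) + (-2.25)·(-2.25) + (-2.25)·(-2.25) + (3.75)·(3.75)) / 3 = 24.75/3 = 8.25
  S[X_1,X_2] = ((0.75)·(0.25) + (-2.25)·(1.25) + (-2.25)·(1.25) + (3.75)·(-2.75)) / 3 = -15.75/3 = -5.25
  S[X_1,X_3] = ((0.75)·(-0.75) + (-2.25)·(-0.75) + (-2.25)·(2.25) + (3.75)·(-0.75)) / 3 = -6.75/3 = -2.25
  S[X_2,X_2] = ((0.25)·(0.25) + (1.25)·(1.25) + (1.25)·(1.25) + (-2.75)·(-2.75)) / 3 = 10.75/3 = 3.5833
  S[X_2,X_3] = ((0.25)·(-0.75) + (1.25)·(-0.75) + (1.25)·(2.25) + (-2.75)·(-0.75)) / 3 = 3.75/3 = 1.25
  S[X_3,X_3] = ((-0.75)·(-0.75) + (-0.75)·(-0.75) + (2.25)·(2.25) + (-0.75)·(-0.75)) / 3 = 6.75/3 = 2.25

S is symmetric (S[j,i] = S[i,j]). Assembling:

S = [[8.25, -5.25, -2.25],
 [-5.25, 3.5833, 1.25],
 [-2.25, 1.25, 2.25]]


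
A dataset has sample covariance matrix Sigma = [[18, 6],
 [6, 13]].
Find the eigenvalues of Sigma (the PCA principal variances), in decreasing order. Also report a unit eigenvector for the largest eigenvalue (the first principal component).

Step 1 — characteristic polynomial of 2×2 Sigma:
  det(Sigma - λI) = λ² - trace · λ + det = 0.
  trace = 18 + 13 = 31, det = 18·13 - (6)² = 198.
Step 2 — discriminant:
  Δ = trace² - 4·det = 961 - 792 = 169.
Step 3 — eigenvalues:
  λ = (trace ± √Δ)/2 = (31 ± 13)/2,
  λ_1 = 22,  λ_2 = 9.

Step 4 — unit eigenvector for λ_1: solve (Sigma - λ_1 I)v = 0. First row:
  (18 - 22)·v_x + (6)·v_y = 0, i.e. (-4)·v_x + (6)·v_y = 0,
  so v ∝ (b, λ_1 - a) = (6, 4) = u.
  ||u|| = √((6)² + (4)²) = √(52) ≈ 7.2111,
  v_1 = u/||u|| ≈ (0.8321, 0.5547) (||v_1|| = 1).

λ_1 = 22,  λ_2 = 9;  v_1 ≈ (0.8321, 0.5547)


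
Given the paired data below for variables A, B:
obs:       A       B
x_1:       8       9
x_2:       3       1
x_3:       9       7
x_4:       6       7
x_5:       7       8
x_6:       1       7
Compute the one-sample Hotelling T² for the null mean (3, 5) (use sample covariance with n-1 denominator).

Step 1 — sample mean vector:
  mean(A) = (8 + 3 + 9 + 6 + 7 + 1) / 6 = 34/6 = 5.6667
  mean(B) = (9 + 1 + 7 + 7 + 8 + 7) / 6 = 39/6 = 6.5
  x̄ = (5.6667, 6.5),  deviation x̄ - mu_0 = (5.6667, 6.5) - (3, 5) = (2.6667, 1.5).

Step 2 — sample covariance matrix, S[i,j] = (1/(n-1)) · Σ_k (x_{k,i} - mean_i) · (x_{k,j} - mean_j), divisor n-1 = 5:
  S[A,A] = ((2.3333)·(2.3333) + (-2.6667)·(-2.6667) + (3.3333)·(3.3333) + (0.3333)·(0.3333) + (1.3333)·(1.3333) + (-4.6667)·(-4.6667)) / 5 = 47.3333/5 = 9.4667
  S[A,B] = ((2.3333)·(2.5) + (-2.6667)·(-5.5) + (3.3333)·(0.5) + (0.3333)·(0.5) + (1.3333)·(1.5) + (-4.6667)·(0.5)) / 5 = 22/5 = 4.4
  S[B,B] = ((2.5)·(2.5) + (-5.5)·(-5.5) + (0.5)·(0.5) + (0.5)·(0.5) + (1.5)·(1.5) + (0.5)·(0.5)) / 5 = 39.5/5 = 7.9
  S = [[9.4667, 4.4],
 [4.4, 7.9]].

Step 3 — invert S. det(S) = 9.4667·7.9 - (4.4)² = 55.4267.
  S^{-1} = (1/det) · [[d, -b], [-b, a]] = [[0.1425, -0.0794],
 [-0.0794, 0.1708]].

Step 4 — quadratic form (x̄ - mu_0)^T · S^{-1} · (x̄ - mu_0):
  S^{-1} · (x̄ - mu_0) = (0.261, 0.0445),
  (x̄ - mu_0)^T · [...] = (2.6667)·(0.261) + (1.5)·(0.0445) = 0.7628.

Step 5 — scale by n: T² = 6 · 0.7628 = 4.5766.

T² ≈ 4.5766


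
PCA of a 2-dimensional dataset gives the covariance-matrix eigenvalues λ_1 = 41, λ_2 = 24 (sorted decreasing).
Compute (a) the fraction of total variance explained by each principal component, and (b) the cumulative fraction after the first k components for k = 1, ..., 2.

Step 1 — total variance = trace(Sigma) = Σ λ_i = 41 + 24 = 65.

Step 2 — fraction explained by component i = λ_i / Σ λ:
  PC1: 41/65 = 0.6308
  PC2: 24/65 = 0.3692

Step 3 — cumulative fraction after k components = (λ_1 + ... + λ_k) / Σ λ:
  k = 1: 41/65 = 0.6308
  k = 2: (41 + 24)/65 = 65/65 = 1

Summary (fraction, with percent):

explained: PC1 0.6308 (63.08%), PC2 0.3692 (36.92%);  cumulative: 0.6308, 1


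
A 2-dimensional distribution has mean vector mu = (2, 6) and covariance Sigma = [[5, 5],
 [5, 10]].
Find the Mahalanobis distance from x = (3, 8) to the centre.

Step 1 — centre the observation: (x - mu) = (1, 2).

Step 2 — invert Sigma. det(Sigma) = 5·10 - (5)² = 25.
  Sigma^{-1} = (1/det) · [[d, -b], [-b, a]] = [[0.4, -0.2],
 [-0.2, 0.2]].

Step 3 — form the quadratic (x - mu)^T · Sigma^{-1} · (x - mu):
  Sigma^{-1} · (x - mu) = (0, 0.2).
  (x - mu)^T · [Sigma^{-1} · (x - mu)] = (1)·(0) + (2)·(0.2) = 0.4.

Step 4 — take square root: d = √(0.4) ≈ 0.6325.

d(x, mu) = √(0.4) ≈ 0.6325


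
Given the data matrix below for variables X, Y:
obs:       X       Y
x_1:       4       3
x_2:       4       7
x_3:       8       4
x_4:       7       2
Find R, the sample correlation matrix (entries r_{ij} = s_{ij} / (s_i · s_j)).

Step 1 — column means:
  mean(X) = (4 + 4 + 8 + 7) / 4 = 23/4 = 5.75
  mean(Y) = (3 + 7 + 4 + 2) / 4 = 16/4 = 4

Step 2 — sample variances and covariances s[i,j] = (1/(n-1)) · Σ_k (x_{k,i} - mean_i) · (x_{k,j} - mean_j), with n-1 = 3:
  s[X,X] = ((-1.75)·(-1.75) + (-1.75)·(-1.75) + (2.25)·(2.25) + (1.25)·(1.25)) / 3 = 12.75/3 = 4.25
  s[X,Y] = ((-1.75)·(-1) + (-1.75)·(3) + (2.25)·(0) + (1.25)·(-2)) / 3 = -6/3 = -2
  s[Y,Y] = ((-1)·(-1) + (3)·(3) + (0)·(0) + (-2)·(-2)) / 3 = 14/3 = 4.6667
  Sample standard deviations s_i = √(s[i,i]):
  s(X) = √(4.25) = 2.0616
  s(Y) = √(4.6667) = 2.1602

Step 3 — r_{ij} = s_{ij} / (s_i · s_j):
  r[X,X] = 1 (diagonal).
  r[X,Y] = -2 / (2.0616 · 2.1602) = -2 / 4.4535 = -0.4491
  r[Y,Y] = 1 (diagonal).

R is symmetric with unit diagonal. Assembling:

R = [[1, -0.4491],
 [-0.4491, 1]]


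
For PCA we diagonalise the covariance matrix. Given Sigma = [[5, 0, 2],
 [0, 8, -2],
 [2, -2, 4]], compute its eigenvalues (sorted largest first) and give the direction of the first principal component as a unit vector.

Step 1 — characteristic polynomial p(λ) = det(λI - Sigma) = λ³ - tr·λ² + c_1·λ - det, where tr = trace, c_1 = sum of the principal 2×2 minors, det = det(Sigma):
  tr = 5 + 8 + 4 = 17,
  c_1 = (5·8 - (0)²) + (5·4 - (2)²) + (8·4 - (-2)²) = 40 + 16 + 28 = 84,
  det = 5·(8·4 - (-2)²) - (0)·((0)·4 - (-2)·(2)) + (2)·((0)·(-2) - 8·(2)) = 5·(28) - (0)·(4) + (2)·(-16) = 108.
  So p(λ) = λ³ - 17λ² + 84λ - 108.
Step 2 — look for an integer root (rational root theorem: any rational root is an integer divisor of 108). Testing λ = 2:
  p(2) = 8 - 68 + 168 - 108 = 0  ✓
  Dividing out (λ - 2): p(λ) = (λ - 2)(λ² - 15λ + 54).
Step 3 — remaining eigenvalues from the quadratic λ² - 15λ + 54 = 0:
  Δ = 15² - 4·54 = 225 - 216 = 9,  λ = (15 ± √9)/2 = (15 ± 3)/2 = 9 or 6.
  Sorted: λ_1 = 9,  λ_2 = 6,  λ_3 = 2  (check: sum = 17 = tr ✓).

Step 4 — unit eigenvector for λ_1 = 9: v spans the null space of (Sigma - λ_1 I), whose rows are
  r_1 = (-4, 0, 2),  r_2 = (0, -1, -2),  r_3 = (2, -2, -5).
  v is orthogonal to every row, so take v ∝ r_1 × r_2 = ((0)·(-2) - (2)·(-1), (2)·(0) - (-4)·(-2), (-4)·(-1) - (0)·(0)) = (2, -8, 4).
  Rescale (divide by 2): u = (1, -4, 2).
  ||u|| = √((1)² + (-4)² + (2)²) = √(21) ≈ 4.5826,  v_1 = u/||u|| ≈ (0.2182, -0.8729, 0.4364) (||v_1|| = 1).

λ_1 = 9,  λ_2 = 6,  λ_3 = 2;  v_1 ≈ (0.2182, -0.8729, 0.4364)


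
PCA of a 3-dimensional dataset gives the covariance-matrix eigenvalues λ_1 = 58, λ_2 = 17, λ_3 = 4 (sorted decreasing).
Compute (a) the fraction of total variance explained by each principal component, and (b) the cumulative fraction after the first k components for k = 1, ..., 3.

Step 1 — total variance = trace(Sigma) = Σ λ_i = 58 + 17 + 4 = 79.

Step 2 — fraction explained by component i = λ_i / Σ λ:
  PC1: 58/79 = 0.7342
  PC2: 17/79 = 0.2152
  PC3: 4/79 = 0.0506

Step 3 — cumulative fraction after k components = (λ_1 + ... + λ_k) / Σ λ:
  k = 1: 58/79 = 0.7342
  k = 2: (58 + 17)/79 = 75/79 = 0.9494
  k = 3: (58 + 17 + 4)/79 = 79/79 = 1

Summary (fraction, with percent):

explained: PC1 0.7342 (73.42%), PC2 0.2152 (21.52%), PC3 0.0506 (5.06%);  cumulative: 0.7342, 0.9494, 1


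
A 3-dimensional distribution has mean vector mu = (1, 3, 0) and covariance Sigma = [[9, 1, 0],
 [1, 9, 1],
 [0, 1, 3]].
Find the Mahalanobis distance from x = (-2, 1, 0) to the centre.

Step 1 — centre the observation: (x - mu) = (-3, -2, 0).

Step 2 — invert Sigma (cofactor / det for 3×3, or solve directly):
  Sigma^{-1} = [[0.1126, -0.013, 0.0043],
 [-0.013, 0.1169, -0.039],
 [0.0043, -0.039, 0.3463]].

Step 3 — form the quadratic (x - mu)^T · Sigma^{-1} · (x - mu):
  Sigma^{-1} · (x - mu) = (-0.3117, -0.1948, 0.0649).
  (x - mu)^T · [Sigma^{-1} · (x - mu)] = (-3)·(-0.3117) + (-2)·(-0.1948) + (0)·(0.0649) = 1.3247.

Step 4 — take square root: d = √(1.3247) ≈ 1.1509.

d(x, mu) = √(1.3247) ≈ 1.1509


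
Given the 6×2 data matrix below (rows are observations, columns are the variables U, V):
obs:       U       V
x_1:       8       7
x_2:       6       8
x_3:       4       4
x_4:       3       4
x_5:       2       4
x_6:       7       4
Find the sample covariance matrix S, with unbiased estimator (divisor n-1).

Step 1 — column means:
  mean(U) = (8 + 6 + 4 + 3 + 2 + 7) / 6 = 30/6 = 5
  mean(V) = (7 + 8 + 4 + 4 + 4 + 4) / 6 = 31/6 = 5.1667

Step 2 — sample covariance S[i,j] = (1/(n-1)) · Σ_k (x_{k,i} - mean_i) · (x_{k,j} - mean_j), with n-1 = 5.
  S[U,U] = ((3)·(3) + (1)·(1) + (-1)·(-1) + (-2)·(-2) + (-3)·(-3) + (2)·(2)) / 5 = 28/5 = 5.6
  S[U,V] = ((3)·(1.8333) + (1)·(2.8333) + (-1)·(-1.1667) + (-2)·(-1.1667) + (-3)·(-1.1667) + (2)·(-1.1667)) / 5 = 13/5 = 2.6
  S[V,V] = ((1.8333)·(1.8333) + (2.8333)·(2.8333) + (-1.1667)·(-1.1667) + (-1.1667)·(-1.1667) + (-1.1667)·(-1.1667) + (-1.1667)·(-1.1667)) / 5 = 16.8333/5 = 3.3667

S is symmetric (S[j,i] = S[i,j]). Assembling:

S = [[5.6, 2.6],
 [2.6, 3.3667]]


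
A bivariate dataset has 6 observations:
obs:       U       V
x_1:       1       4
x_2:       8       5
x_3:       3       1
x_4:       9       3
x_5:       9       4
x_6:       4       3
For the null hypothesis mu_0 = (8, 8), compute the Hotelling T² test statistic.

Step 1 — sample mean vector:
  mean(U) = (1 + 8 + 3 + 9 + 9 + 4) / 6 = 34/6 = 5.6667
  mean(V) = (4 + 5 + 1 + 3 + 4 + 3) / 6 = 20/6 = 3.3333
  x̄ = (5.6667, 3.3333),  deviation x̄ - mu_0 = (5.6667, 3.3333) - (8, 8) = (-2.3333, -4.6667).

Step 2 — sample covariance matrix, S[i,j] = (1/(n-1)) · Σ_k (x_{k,i} - mean_i) · (x_{k,j} - mean_j), divisor n-1 = 5:
  S[U,U] = ((-4.6667)·(-4.6667) + (2.3333)·(2.3333) + (-2.6667)·(-2.6667) + (3.3333)·(3.3333) + (3.3333)·(3.3333) + (-1.6667)·(-1.6667)) / 5 = 59.3333/5 = 11.8667
  S[U,V] = ((-4.6667)·(0.6667) + (2.3333)·(1.6667) + (-2.6667)·(-2.3333) + (3.3333)·(-0.3333) + (3.3333)·(0.6667) + (-1.6667)·(-0.3333)) / 5 = 8.6667/5 = 1.7333
  S[V,V] = ((0.6667)·(0.6667) + (1.6667)·(1.6667) + (-2.3333)·(-2.3333) + (-0.3333)·(-0.3333) + (0.6667)·(0.6667) + (-0.3333)·(-0.3333)) / 5 = 9.3333/5 = 1.8667
  S = [[11.8667, 1.7333],
 [1.7333, 1.8667]].

Step 3 — invert S. det(S) = 11.8667·1.8667 - (1.7333)² = 19.1467.
  S^{-1} = (1/det) · [[d, -b], [-b, a]] = [[0.0975, -0.0905],
 [-0.0905, 0.6198]].

Step 4 — quadratic form (x̄ - mu_0)^T · S^{-1} · (x̄ - mu_0):
  S^{-1} · (x̄ - mu_0) = (0.195, -2.6811),
  (x̄ - mu_0)^T · [...] = (-2.3333)·(0.195) + (-4.6667)·(-2.6811) = 12.0566.

Step 5 — scale by n: T² = 6 · 12.0566 = 72.3398.

T² ≈ 72.3398
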